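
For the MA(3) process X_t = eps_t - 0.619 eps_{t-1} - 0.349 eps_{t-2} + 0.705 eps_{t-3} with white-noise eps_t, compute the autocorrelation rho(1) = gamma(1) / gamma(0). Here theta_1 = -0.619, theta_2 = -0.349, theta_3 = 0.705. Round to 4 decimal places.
\rho(1) = -0.3242

For an MA(q) process with theta_0 = 1, the autocovariance is
  gamma(k) = sigma^2 * sum_{i=0..q-k} theta_i * theta_{i+k},
and rho(k) = gamma(k) / gamma(0). Sigma^2 cancels.
  numerator   = (1)*(-0.619) + (-0.619)*(-0.349) + (-0.349)*(0.705) = -0.649014.
  denominator = (1)^2 + (-0.619)^2 + (-0.349)^2 + (0.705)^2 = 2.001987.
  rho(1) = -0.649014 / 2.001987 = -0.3242.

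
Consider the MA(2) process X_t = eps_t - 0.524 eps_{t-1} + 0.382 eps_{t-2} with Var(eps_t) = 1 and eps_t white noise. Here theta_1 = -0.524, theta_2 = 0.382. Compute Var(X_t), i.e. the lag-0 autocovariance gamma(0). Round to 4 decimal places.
\gamma(0) = 1.4205

For an MA(q) process X_t = eps_t + sum_i theta_i eps_{t-i} with
Var(eps_t) = sigma^2, the variance is
  gamma(0) = sigma^2 * (1 + sum_i theta_i^2).
  sum_i theta_i^2 = (-0.524)^2 + (0.382)^2 = 0.274576 + 0.145924 = 0.4205.
  gamma(0) = 1 * (1 + 0.4205) = 1 * 1.4205 = 1.4205.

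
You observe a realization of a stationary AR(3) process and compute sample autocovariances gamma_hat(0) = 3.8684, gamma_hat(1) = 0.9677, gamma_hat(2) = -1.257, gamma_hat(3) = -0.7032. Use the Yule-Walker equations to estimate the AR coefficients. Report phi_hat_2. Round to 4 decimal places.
\hat\phi_{2} = -0.4300

The Yule-Walker equations for an AR(p) process read, in matrix form,
  Gamma_p phi = r_p,   with   (Gamma_p)_{ij} = gamma(|i - j|),
                       (r_p)_i = gamma(i),   i,j = 1..p.
Substitute the sample gammas (Toeplitz matrix and right-hand side of size 3):
  Gamma_p = [[3.8684, 0.9677, -1.257], [0.9677, 3.8684, 0.9677], [-1.257, 0.9677, 3.8684]]
  r_p     = [0.9677, -1.257, -0.7032]
Written out (R1..R3):
  (R1) 3.8684 phi_1 + 0.9677 phi_2 - 1.257 phi_3 = 0.9677
  (R2) 0.9677 phi_1 + 3.8684 phi_2 + 0.9677 phi_3 = -1.257
  (R3) -1.257 phi_1 + 0.9677 phi_2 + 3.8684 phi_3 = -0.7032
Gaussian elimination:
  R2 <- R2 - (0.9677/3.8684) R1 = R2 - (0.250155) R1:  3.626325 phi_2 + 1.282145 phi_3 = -1.499075
  R3 <- R3 - (-1.257/3.8684) R1 = R3 - (-0.324941) R1:  1.282145 phi_2 + 3.45995 phi_3 = -0.388755
  R3 <- R3 - (1.282145/3.626325) R2 = R3 - (0.353566) R2:  3.006627 phi_3 = 0.141267
Back-substitution:
  phi_hat_3 = 0.141267 / 3.006627 = 0.046985
  phi_hat_2 = (-1.499075 - (1.282145)(0.046985)) / 3.626325 = -0.429999
  phi_hat_1 = (0.9677 - (0.9677)(-0.429999) - (-1.257)(0.046985)) / 3.8684 = 0.372989
So phi_hat = [0.3730, -0.4300, 0.0470].
Therefore phi_hat_2 = -0.4300.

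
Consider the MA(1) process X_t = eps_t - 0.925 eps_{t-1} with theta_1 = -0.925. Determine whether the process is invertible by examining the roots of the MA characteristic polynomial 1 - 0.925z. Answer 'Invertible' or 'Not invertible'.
\text{Invertible}

The MA(q) characteristic polynomial is P(z) = 1 - 0.925z.
Invertibility requires all roots to lie outside the unit circle, i.e. |z| > 1 for every root.
This is linear in z: 1 + (-0.925) z = 0  =>  z = -1/(-0.925) = 1.081081,  |z| = 1.081081.
Moduli of all roots: 1.0811.
All moduli strictly greater than 1? Yes.
Verdict: Invertible.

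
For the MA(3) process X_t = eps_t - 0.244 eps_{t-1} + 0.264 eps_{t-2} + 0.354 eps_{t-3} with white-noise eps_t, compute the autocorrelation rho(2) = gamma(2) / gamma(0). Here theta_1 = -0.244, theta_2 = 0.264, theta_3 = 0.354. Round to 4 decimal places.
\rho(2) = 0.1416

For an MA(q) process with theta_0 = 1, the autocovariance is
  gamma(k) = sigma^2 * sum_{i=0..q-k} theta_i * theta_{i+k},
and rho(k) = gamma(k) / gamma(0). Sigma^2 cancels.
  numerator   = (1)*(0.264) + (-0.244)*(0.354) = 0.177624.
  denominator = (1)^2 + (-0.244)^2 + (0.264)^2 + (0.354)^2 = 1.254548.
  rho(2) = 0.177624 / 1.254548 = 0.1416.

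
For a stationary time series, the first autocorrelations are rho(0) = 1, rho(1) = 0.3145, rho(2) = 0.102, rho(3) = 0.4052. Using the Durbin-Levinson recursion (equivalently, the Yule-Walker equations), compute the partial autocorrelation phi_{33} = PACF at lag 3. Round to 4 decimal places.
\phi_{33} = 0.4130

The PACF at lag k is phi_{kk}, the last component of the solution
to the Yule-Walker system G_k phi = r_k where
  (G_k)_{ij} = rho(|i - j|), (r_k)_i = rho(i), i,j = 1..k.
Equivalently, Durbin-Levinson gives phi_{kk} iteratively:
  phi_{11} = rho(1)
  phi_{kk} = [rho(k) - sum_{j=1..k-1} phi_{k-1,j} rho(k-j)]
            / [1 - sum_{j=1..k-1} phi_{k-1,j} rho(j)],
  phi_{k,j} = phi_{k-1,j} - phi_{kk} phi_{k-1,k-j},  j = 1..k-1.
Step k = 1:
  phi_11 = rho(1) = 0.3145.
Step k = 2:
  phi_22 = [rho(2) - phi_11 rho(1)] / [1 - phi_11 rho(1)] = [0.102 - (0.3145)(0.3145)] / [1 - (0.3145)(0.3145)]
         = 0.00308975 / 0.90108975 = 0.003429.
  Update: phi_21 = phi_11 - phi_22 phi_11 = 0.3145 - (0.003429)(0.3145) = 0.313422.
Step k = 3:
  phi_33 = [rho(3) - phi_21 rho(2) - phi_22 rho(1)] / [1 - phi_21 rho(1) - phi_22 rho(2)]
    numerator   = 0.4052 - (0.313422)(0.102) - (0.003429)(0.3145) = 0.37215261
    denominator = 1 - (0.313422)(0.3145) - (0.003429)(0.102) = 0.90107916
  phi_33 = 0.37215261 / 0.90107916 = 0.413.
Therefore phi_{33} = 0.4130.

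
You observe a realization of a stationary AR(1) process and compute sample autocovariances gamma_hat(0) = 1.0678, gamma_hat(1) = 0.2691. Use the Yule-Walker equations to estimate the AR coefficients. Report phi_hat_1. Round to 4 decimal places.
\hat\phi_{1} = 0.2520

The Yule-Walker equations for an AR(p) process read, in matrix form,
  Gamma_p phi = r_p,   with   (Gamma_p)_{ij} = gamma(|i - j|),
                       (r_p)_i = gamma(i),   i,j = 1..p.
Substitute the sample gammas (Toeplitz matrix and right-hand side of size 1):
  Gamma_p = [[1.0678]]
  r_p     = [0.2691]
With p = 1 this is the single equation gamma(0) phi_1 = gamma(1):
  phi_hat_1 = gamma(1) / gamma(0) = 0.2691 / 1.0678 = 0.2520.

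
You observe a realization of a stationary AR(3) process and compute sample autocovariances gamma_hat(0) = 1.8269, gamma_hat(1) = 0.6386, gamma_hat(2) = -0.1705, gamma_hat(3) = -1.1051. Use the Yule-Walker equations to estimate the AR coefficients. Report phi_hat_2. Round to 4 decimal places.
\hat\phi_{2} = 0.0070

The Yule-Walker equations for an AR(p) process read, in matrix form,
  Gamma_p phi = r_p,   with   (Gamma_p)_{ij} = gamma(|i - j|),
                       (r_p)_i = gamma(i),   i,j = 1..p.
Substitute the sample gammas (Toeplitz matrix and right-hand side of size 3):
  Gamma_p = [[1.8269, 0.6386, -0.1705], [0.6386, 1.8269, 0.6386], [-0.1705, 0.6386, 1.8269]]
  r_p     = [0.6386, -0.1705, -1.1051]
Written out (R1..R3):
  (R1) 1.8269 phi_1 + 0.6386 phi_2 - 0.1705 phi_3 = 0.6386
  (R2) 0.6386 phi_1 + 1.8269 phi_2 + 0.6386 phi_3 = -0.1705
  (R3) -0.1705 phi_1 + 0.6386 phi_2 + 1.8269 phi_3 = -1.1051
Gaussian elimination:
  R2 <- R2 - (0.6386/1.8269) R1 = R2 - (0.349554) R1:  1.603675 phi_2 + 0.698199 phi_3 = -0.393725
  R3 <- R3 - (-0.1705/1.8269) R1 = R3 - (-0.093327) R1:  0.698199 phi_2 + 1.810988 phi_3 = -1.045501
  R3 <- R3 - (0.698199/1.603675) R2 = R3 - (0.435374) R2:  1.50701 phi_3 = -0.874083
Back-substitution:
  phi_hat_3 = -0.874083 / 1.50701 = -0.580012
  phi_hat_2 = (-0.393725 - (0.698199)(-0.580012)) / 1.603675 = 0.007008
  phi_hat_1 = (0.6386 - (0.6386)(0.007008) - (-0.1705)(-0.580012)) / 1.8269 = 0.292973
So phi_hat = [0.2930, 0.0070, -0.5800].
Therefore phi_hat_2 = 0.0070.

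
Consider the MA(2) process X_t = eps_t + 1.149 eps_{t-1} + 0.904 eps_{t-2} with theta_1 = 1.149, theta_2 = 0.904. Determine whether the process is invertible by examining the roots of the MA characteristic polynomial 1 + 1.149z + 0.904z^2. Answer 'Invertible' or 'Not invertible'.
\text{Invertible}

The MA(q) characteristic polynomial is P(z) = 1 + 1.149z + 0.904z^2.
Invertibility requires all roots to lie outside the unit circle, i.e. |z| > 1 for every root.
Set 1 + (1.149) z + (0.904) z^2 = 0, i.e. a z^2 + b z + c = 0 with a = 0.904, b = 1.149, c = 1.
Discriminant D = b^2 - 4ac = (1.149)^2 - 4*(0.904)*1 = 1.320201 - (3.616) = -2.295799.
D < 0, so the roots are the complex-conjugate pair z = (-b +/- i sqrt(-D)) / (2a) = -0.6355 +/- 0.838i.
For a conjugate pair |z|^2 = z * conj(z) = (product of roots) = c/a = 1/(0.904) = 1.106195, so |z| = sqrt(1.106195) = 1.0518 for both roots.
Moduli of all roots: 1.0518, 1.0518.
All moduli strictly greater than 1? Yes.
Verdict: Invertible.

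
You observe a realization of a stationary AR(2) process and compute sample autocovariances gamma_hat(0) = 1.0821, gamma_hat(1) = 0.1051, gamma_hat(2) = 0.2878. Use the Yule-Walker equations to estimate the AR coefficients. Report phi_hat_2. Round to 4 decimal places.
\hat\phi_{2} = 0.2590

The Yule-Walker equations for an AR(p) process read, in matrix form,
  Gamma_p phi = r_p,   with   (Gamma_p)_{ij} = gamma(|i - j|),
                       (r_p)_i = gamma(i),   i,j = 1..p.
Substitute the sample gammas (Toeplitz matrix and right-hand side of size 2):
  Gamma_p = [[1.0821, 0.1051], [0.1051, 1.0821]]
  r_p     = [0.1051, 0.2878]
Written out:
  1.0821 phi_1 + 0.1051 phi_2 = 0.1051
  0.1051 phi_1 + 1.0821 phi_2 = 0.2878
Solve by Cramer's rule:
  det = gamma(0)^2 - gamma(1)^2 = (1.0821)^2 - (0.1051)^2 = 1.17094041 - 0.01104601 = 1.1598944
  phi_hat_1 = [gamma(1) gamma(0) - gamma(1) gamma(2)] / det = [(0.1051)(1.0821) - (0.1051)(0.2878)] / 1.1598944 = 0.08348093 / 1.1598944 = 0.072
  phi_hat_2 = [gamma(0) gamma(2) - gamma(1)^2] / det = [(1.0821)(0.2878) - (0.1051)^2] / 1.1598944 = 0.30038237 / 1.1598944 = 0.259
So phi_hat = [0.0720, 0.2590].
Therefore phi_hat_2 = 0.2590.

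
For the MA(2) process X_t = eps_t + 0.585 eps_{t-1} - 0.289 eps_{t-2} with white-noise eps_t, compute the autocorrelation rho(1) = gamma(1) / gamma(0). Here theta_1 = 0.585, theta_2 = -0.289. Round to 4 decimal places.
\rho(1) = 0.2917

For an MA(q) process with theta_0 = 1, the autocovariance is
  gamma(k) = sigma^2 * sum_{i=0..q-k} theta_i * theta_{i+k},
and rho(k) = gamma(k) / gamma(0). Sigma^2 cancels.
  numerator   = (1)*(0.585) + (0.585)*(-0.289) = 0.415935.
  denominator = (1)^2 + (0.585)^2 + (-0.289)^2 = 1.425746.
  rho(1) = 0.415935 / 1.425746 = 0.2917.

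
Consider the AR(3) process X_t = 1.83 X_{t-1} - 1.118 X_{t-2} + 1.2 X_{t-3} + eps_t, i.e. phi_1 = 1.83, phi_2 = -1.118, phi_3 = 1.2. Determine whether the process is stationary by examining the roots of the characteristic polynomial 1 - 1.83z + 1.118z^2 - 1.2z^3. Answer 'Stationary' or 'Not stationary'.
\text{Not stationary}

The AR(p) characteristic polynomial is P(z) = 1 - 1.83z + 1.118z^2 - 1.2z^3.
Stationarity requires all roots to lie outside the unit circle, i.e. |z| > 1 for every root.
Degree 3: look for a simple real root z0 first, then factor out (1 - z/z0) and solve the remaining quadratic.
Testing z0 = 0.625: P(0.625) = 1 + (-1.83)(0.625) + (1.118)(0.625)^2 + (-1.2)(0.625)^3
  = 1 + (-1.14375) + (0.436719) + (-0.292969) = 0.  So z_0 = 0.625 is a root, |z_0| = 0.625.
Divide out the factor (1 - 1.6 z) = (1 - z/z0) (since 1/z0 = 1.6):
  P(z) = (1 - 1.6 z)(1 + (-0.23) z + (0.75) z^2)
  [check: z-coef -0.23 - (1.6) = -1.83; z^2-coef 0.75 - (1.6)(-0.23) = 1.118; z^3-coef -(1.6)(0.75) = -1.2.]
Remaining roots from the quadratic factor 1 + (-0.23) z + (0.75) z^2:
  Set 1 + (-0.23) z + (0.75) z^2 = 0, i.e. a z^2 + b z + c = 0 with a = 0.75, b = -0.23, c = 1.
  Discriminant D = b^2 - 4ac = (-0.23)^2 - 4*(0.75)*1 = 0.0529 - (3) = -2.9471.
  D < 0, so the roots are the complex-conjugate pair z = (-b +/- i sqrt(-D)) / (2a) = 0.1533 +/- 1.1445i.
  For a conjugate pair |z|^2 = z * conj(z) = (product of roots) = c/a = 1/(0.75) = 1.333333, so |z| = sqrt(1.333333) = 1.1547 for both roots.
Moduli of all roots: 0.6250, 1.1547, 1.1547.
All moduli strictly greater than 1? No.
Verdict: Not stationary.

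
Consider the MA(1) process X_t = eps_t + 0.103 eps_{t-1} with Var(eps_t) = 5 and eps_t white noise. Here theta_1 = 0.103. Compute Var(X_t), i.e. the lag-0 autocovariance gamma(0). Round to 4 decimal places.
\gamma(0) = 5.0530

For an MA(q) process X_t = eps_t + sum_i theta_i eps_{t-i} with
Var(eps_t) = sigma^2, the variance is
  gamma(0) = sigma^2 * (1 + sum_i theta_i^2).
  sum_i theta_i^2 = (0.103)^2 = 0.010609.
  gamma(0) = 5 * (1 + 0.010609) = 5 * 1.010609 = 5.053045, which rounds to 5.0530.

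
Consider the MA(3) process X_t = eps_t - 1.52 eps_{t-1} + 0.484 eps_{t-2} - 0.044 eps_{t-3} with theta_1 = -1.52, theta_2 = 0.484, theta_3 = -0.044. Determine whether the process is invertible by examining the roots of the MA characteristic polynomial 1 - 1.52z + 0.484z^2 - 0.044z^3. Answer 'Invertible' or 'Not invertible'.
\text{Not invertible}

The MA(q) characteristic polynomial is P(z) = 1 - 1.52z + 0.484z^2 - 0.044z^3.
Invertibility requires all roots to lie outside the unit circle, i.e. |z| > 1 for every root.
Degree 3: look for a simple real root z0 first, then factor out (1 - z/z0) and solve the remaining quadratic.
Testing z0 = 5: P(5) = 1 + (-1.52)(5) + (0.484)(5)^2 + (-0.044)(5)^3
  = 1 + (-7.6) + (12.1) + (-5.5) = 0.  So z_0 = 5 is a root, |z_0| = 5.
Divide out the factor (1 - 0.2 z) = (1 - z/z0) (since 1/z0 = 0.2):
  P(z) = (1 - 0.2 z)(1 + (-1.32) z + (0.22) z^2)
  [check: z-coef -1.32 - (0.2) = -1.52; z^2-coef 0.22 - (0.2)(-1.32) = 0.484; z^3-coef -(0.2)(0.22) = -0.044.]
Remaining roots from the quadratic factor 1 + (-1.32) z + (0.22) z^2:
  Set 1 + (-1.32) z + (0.22) z^2 = 0, i.e. a z^2 + b z + c = 0 with a = 0.22, b = -1.32, c = 1.
  Discriminant D = b^2 - 4ac = (-1.32)^2 - 4*(0.22)*1 = 1.7424 - (0.88) = 0.8624.
  D >= 0, so the roots are real: z = (-b +/- sqrt(D)) / (2a) = (1.32 +/- 0.928655) / (0.44).
    z_1 = (1.32 + 0.928655) / (0.44) = 5.1106,   |z_1| = 5.1106.
    z_2 = (1.32 - 0.928655) / (0.44) = 0.8894,   |z_2| = 0.8894.
Moduli of all roots: 5.0000, 5.1106, 0.8894.
All moduli strictly greater than 1? No.
Verdict: Not invertible.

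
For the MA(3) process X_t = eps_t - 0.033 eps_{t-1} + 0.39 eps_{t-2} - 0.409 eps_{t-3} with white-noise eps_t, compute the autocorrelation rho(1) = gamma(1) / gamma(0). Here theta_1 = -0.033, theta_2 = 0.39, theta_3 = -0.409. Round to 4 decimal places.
\rho(1) = -0.1555

For an MA(q) process with theta_0 = 1, the autocovariance is
  gamma(k) = sigma^2 * sum_{i=0..q-k} theta_i * theta_{i+k},
and rho(k) = gamma(k) / gamma(0). Sigma^2 cancels.
  numerator   = (1)*(-0.033) + (-0.033)*(0.39) + (0.39)*(-0.409) = -0.20538.
  denominator = (1)^2 + (-0.033)^2 + (0.39)^2 + (-0.409)^2 = 1.32047.
  rho(1) = -0.20538 / 1.32047 = -0.1555.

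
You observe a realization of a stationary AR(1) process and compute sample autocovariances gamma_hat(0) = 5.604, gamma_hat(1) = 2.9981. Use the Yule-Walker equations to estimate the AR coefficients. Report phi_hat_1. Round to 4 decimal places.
\hat\phi_{1} = 0.5350

The Yule-Walker equations for an AR(p) process read, in matrix form,
  Gamma_p phi = r_p,   with   (Gamma_p)_{ij} = gamma(|i - j|),
                       (r_p)_i = gamma(i),   i,j = 1..p.
Substitute the sample gammas (Toeplitz matrix and right-hand side of size 1):
  Gamma_p = [[5.604]]
  r_p     = [2.9981]
With p = 1 this is the single equation gamma(0) phi_1 = gamma(1):
  phi_hat_1 = gamma(1) / gamma(0) = 2.9981 / 5.604 = 0.5350.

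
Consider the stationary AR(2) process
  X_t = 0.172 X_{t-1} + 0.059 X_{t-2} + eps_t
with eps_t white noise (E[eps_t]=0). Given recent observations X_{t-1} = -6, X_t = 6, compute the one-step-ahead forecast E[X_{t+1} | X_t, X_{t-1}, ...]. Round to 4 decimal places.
E[X_{t+1} \mid \mathcal F_t] = 0.6780

For an AR(p) model X_t = c + sum_i phi_i X_{t-i} + eps_t, the
one-step-ahead conditional mean is
  E[X_{t+1} | X_t, ...] = c + sum_i phi_i X_{t+1-i}.
Substitute known values:
  E[X_{t+1} | ...] = (0.172) * (6) + (0.059) * (-6)
                   = 0.6780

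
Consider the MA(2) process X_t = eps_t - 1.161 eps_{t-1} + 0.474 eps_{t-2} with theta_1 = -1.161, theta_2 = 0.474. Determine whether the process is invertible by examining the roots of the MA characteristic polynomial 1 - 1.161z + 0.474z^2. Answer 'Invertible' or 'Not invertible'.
\text{Invertible}

The MA(q) characteristic polynomial is P(z) = 1 - 1.161z + 0.474z^2.
Invertibility requires all roots to lie outside the unit circle, i.e. |z| > 1 for every root.
Set 1 + (-1.161) z + (0.474) z^2 = 0, i.e. a z^2 + b z + c = 0 with a = 0.474, b = -1.161, c = 1.
Discriminant D = b^2 - 4ac = (-1.161)^2 - 4*(0.474)*1 = 1.347921 - (1.896) = -0.548079.
D < 0, so the roots are the complex-conjugate pair z = (-b +/- i sqrt(-D)) / (2a) = 1.2247 +/- 0.7809i.
For a conjugate pair |z|^2 = z * conj(z) = (product of roots) = c/a = 1/(0.474) = 2.109705, so |z| = sqrt(2.109705) = 1.4525 for both roots.
Moduli of all roots: 1.4525, 1.4525.
All moduli strictly greater than 1? Yes.
Verdict: Invertible.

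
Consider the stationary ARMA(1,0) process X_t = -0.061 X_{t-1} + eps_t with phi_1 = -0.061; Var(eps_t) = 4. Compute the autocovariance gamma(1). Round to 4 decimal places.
\gamma(1) = -0.2449

Multiply the model equation by X_{t-k} and take expectations. With theta_0 = psi_0 = 1 and psi_j the MA(infinity) weights, this gives
  gamma(k) - sum_i phi_i gamma(k-i) = c_k,
  c_k = sigma^2 * sum_{j=k..q} theta_j psi_{j-k}   (c_k = 0 for k > q),
using gamma(-m) = gamma(m).
Pure AR (q = 0): c_0 = sigma^2 = 4, c_k = 0 for k >= 1.
Equations for k = 0 and k = 1 (AR order 1):
  gamma(0) = phi_1 gamma(1) + c_0
  gamma(1) = phi_1 gamma(0) + c_1
Substituting the second into the first: gamma(0) (1 - phi_1^2) = c_0 + phi_1 c_1, so
  gamma(0) = c_0 / (1 - phi_1^2) = 4 / (1 - (-0.061)^2) = 4 / 0.996279 = 4.01494.
  gamma(1) = phi_1 gamma(0) = (-0.061)(4.01494) = -0.244911.
Therefore gamma(1) = -0.2449 (to 4 decimal places).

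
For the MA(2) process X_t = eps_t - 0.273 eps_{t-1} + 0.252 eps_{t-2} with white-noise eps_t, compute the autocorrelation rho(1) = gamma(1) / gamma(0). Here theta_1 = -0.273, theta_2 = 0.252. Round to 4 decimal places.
\rho(1) = -0.3003

For an MA(q) process with theta_0 = 1, the autocovariance is
  gamma(k) = sigma^2 * sum_{i=0..q-k} theta_i * theta_{i+k},
and rho(k) = gamma(k) / gamma(0). Sigma^2 cancels.
  numerator   = (1)*(-0.273) + (-0.273)*(0.252) = -0.341796.
  denominator = (1)^2 + (-0.273)^2 + (0.252)^2 = 1.138033.
  rho(1) = -0.341796 / 1.138033 = -0.3003.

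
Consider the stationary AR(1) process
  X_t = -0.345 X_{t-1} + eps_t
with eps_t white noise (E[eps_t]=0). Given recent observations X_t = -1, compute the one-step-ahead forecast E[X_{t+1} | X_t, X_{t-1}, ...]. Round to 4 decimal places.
E[X_{t+1} \mid \mathcal F_t] = 0.3450

For an AR(p) model X_t = c + sum_i phi_i X_{t-i} + eps_t, the
one-step-ahead conditional mean is
  E[X_{t+1} | X_t, ...] = c + sum_i phi_i X_{t+1-i}.
Substitute known values:
  E[X_{t+1} | ...] = (-0.345) * (-1)
                   = 0.3450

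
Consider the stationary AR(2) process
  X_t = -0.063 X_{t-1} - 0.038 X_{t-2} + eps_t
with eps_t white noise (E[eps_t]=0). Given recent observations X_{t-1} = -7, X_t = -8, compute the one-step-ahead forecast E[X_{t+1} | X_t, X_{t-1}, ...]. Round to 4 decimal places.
E[X_{t+1} \mid \mathcal F_t] = 0.7700

For an AR(p) model X_t = c + sum_i phi_i X_{t-i} + eps_t, the
one-step-ahead conditional mean is
  E[X_{t+1} | X_t, ...] = c + sum_i phi_i X_{t+1-i}.
Substitute known values:
  E[X_{t+1} | ...] = (-0.063) * (-8) + (-0.038) * (-7)
                   = 0.7700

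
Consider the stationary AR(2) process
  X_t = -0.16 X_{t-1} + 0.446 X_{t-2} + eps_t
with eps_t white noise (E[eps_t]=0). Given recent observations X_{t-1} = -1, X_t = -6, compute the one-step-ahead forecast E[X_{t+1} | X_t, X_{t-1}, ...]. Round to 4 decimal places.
E[X_{t+1} \mid \mathcal F_t] = 0.5140

For an AR(p) model X_t = c + sum_i phi_i X_{t-i} + eps_t, the
one-step-ahead conditional mean is
  E[X_{t+1} | X_t, ...] = c + sum_i phi_i X_{t+1-i}.
Substitute known values:
  E[X_{t+1} | ...] = (-0.16) * (-6) + (0.446) * (-1)
                   = 0.5140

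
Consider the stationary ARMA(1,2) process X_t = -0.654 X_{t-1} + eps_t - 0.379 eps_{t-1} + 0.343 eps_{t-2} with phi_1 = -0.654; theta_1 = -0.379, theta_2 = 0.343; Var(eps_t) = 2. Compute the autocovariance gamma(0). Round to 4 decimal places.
\gamma(0) = 7.7600

Multiply the model equation by X_{t-k} and take expectations. With theta_0 = psi_0 = 1 and psi_j the MA(infinity) weights, this gives
  gamma(k) - sum_i phi_i gamma(k-i) = c_k,
  c_k = sigma^2 * sum_{j=k..q} theta_j psi_{j-k}   (c_k = 0 for k > q),
using gamma(-m) = gamma(m).
psi-weights needed (psi_j = theta_j + sum_i phi_i psi_{j-i}):
  psi_1 = theta_1 + phi_1 = -0.379 + (-0.654) = -1.033
  psi_2 = theta_2 + phi_1 psi_1 = 0.343 + (-0.654)(-1.033) = 1.018582
Right-hand sides:
  c_0 = sigma^2 (1 + theta_1 psi_1 + theta_2 psi_2) = 2 * (1 + (-0.379)(-1.033) + (0.343)(1.018582)) = 2 * 1.740881 = 3.481761
  c_1 = sigma^2 (theta_1 + theta_2 psi_1) = 2 * (-0.379 + (0.343)(-1.033)) = -1.466638
  c_2 = sigma^2 theta_2 = 2 * (0.343) = 0.686
Equations for k = 0 and k = 1 (AR order 1):
  gamma(0) = phi_1 gamma(1) + c_0
  gamma(1) = phi_1 gamma(0) + c_1
Substituting the second into the first: gamma(0) (1 - phi_1^2) = c_0 + phi_1 c_1, so
  gamma(0) = (c_0 + phi_1 c_1) / (1 - phi_1^2) = (3.481761 + (-0.654)(-1.466638)) / (1 - (-0.654)^2) = 4.440943 / 0.572284 = 7.760033.
Therefore gamma(0) = 7.7600 (to 4 decimal places).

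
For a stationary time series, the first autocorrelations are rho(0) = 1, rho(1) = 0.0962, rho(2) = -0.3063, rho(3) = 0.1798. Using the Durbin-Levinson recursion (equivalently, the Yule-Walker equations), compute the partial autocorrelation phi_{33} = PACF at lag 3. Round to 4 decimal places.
\phi_{33} = 0.2800

The PACF at lag k is phi_{kk}, the last component of the solution
to the Yule-Walker system G_k phi = r_k where
  (G_k)_{ij} = rho(|i - j|), (r_k)_i = rho(i), i,j = 1..k.
Equivalently, Durbin-Levinson gives phi_{kk} iteratively:
  phi_{11} = rho(1)
  phi_{kk} = [rho(k) - sum_{j=1..k-1} phi_{k-1,j} rho(k-j)]
            / [1 - sum_{j=1..k-1} phi_{k-1,j} rho(j)],
  phi_{k,j} = phi_{k-1,j} - phi_{kk} phi_{k-1,k-j},  j = 1..k-1.
Step k = 1:
  phi_11 = rho(1) = 0.0962.
Step k = 2:
  phi_22 = [rho(2) - phi_11 rho(1)] / [1 - phi_11 rho(1)] = [-0.3063 - (0.0962)(0.0962)] / [1 - (0.0962)(0.0962)]
         = -0.31555444 / 0.99074556 = -0.318502.
  Update: phi_21 = phi_11 - phi_22 phi_11 = 0.0962 - (-0.318502)(0.0962) = 0.12684.
Step k = 3:
  phi_33 = [rho(3) - phi_21 rho(2) - phi_22 rho(1)] / [1 - phi_21 rho(1) - phi_22 rho(2)]
    numerator   = 0.1798 - (0.12684)(-0.3063) - (-0.318502)(0.0962) = 0.24929095
    denominator = 1 - (0.12684)(0.0962) - (-0.318502)(-0.3063) = 0.89024084
  phi_33 = 0.24929095 / 0.89024084 = 0.28.
Therefore phi_{33} = 0.2800.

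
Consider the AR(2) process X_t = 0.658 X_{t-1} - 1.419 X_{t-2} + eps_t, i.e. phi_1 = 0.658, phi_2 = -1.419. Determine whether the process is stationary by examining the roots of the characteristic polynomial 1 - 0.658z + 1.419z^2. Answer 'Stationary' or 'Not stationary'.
\text{Not stationary}

The AR(p) characteristic polynomial is P(z) = 1 - 0.658z + 1.419z^2.
Stationarity requires all roots to lie outside the unit circle, i.e. |z| > 1 for every root.
Set 1 + (-0.658) z + (1.419) z^2 = 0, i.e. a z^2 + b z + c = 0 with a = 1.419, b = -0.658, c = 1.
Discriminant D = b^2 - 4ac = (-0.658)^2 - 4*(1.419)*1 = 0.432964 - (5.676) = -5.243036.
D < 0, so the roots are the complex-conjugate pair z = (-b +/- i sqrt(-D)) / (2a) = 0.2319 +/- 0.8068i.
For a conjugate pair |z|^2 = z * conj(z) = (product of roots) = c/a = 1/(1.419) = 0.704722, so |z| = sqrt(0.704722) = 0.8395 for both roots.
Moduli of all roots: 0.8395, 0.8395.
All moduli strictly greater than 1? No.
Verdict: Not stationary.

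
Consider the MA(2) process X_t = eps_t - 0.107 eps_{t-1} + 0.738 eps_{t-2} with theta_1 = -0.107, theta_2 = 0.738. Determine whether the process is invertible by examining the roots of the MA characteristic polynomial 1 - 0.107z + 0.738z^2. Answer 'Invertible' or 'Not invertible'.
\text{Invertible}

The MA(q) characteristic polynomial is P(z) = 1 - 0.107z + 0.738z^2.
Invertibility requires all roots to lie outside the unit circle, i.e. |z| > 1 for every root.
Set 1 + (-0.107) z + (0.738) z^2 = 0, i.e. a z^2 + b z + c = 0 with a = 0.738, b = -0.107, c = 1.
Discriminant D = b^2 - 4ac = (-0.107)^2 - 4*(0.738)*1 = 0.011449 - (2.952) = -2.940551.
D < 0, so the roots are the complex-conjugate pair z = (-b +/- i sqrt(-D)) / (2a) = 0.0725 +/- 1.1618i.
For a conjugate pair |z|^2 = z * conj(z) = (product of roots) = c/a = 1/(0.738) = 1.355014, so |z| = sqrt(1.355014) = 1.1641 for both roots.
Moduli of all roots: 1.1641, 1.1641.
All moduli strictly greater than 1? Yes.
Verdict: Invertible.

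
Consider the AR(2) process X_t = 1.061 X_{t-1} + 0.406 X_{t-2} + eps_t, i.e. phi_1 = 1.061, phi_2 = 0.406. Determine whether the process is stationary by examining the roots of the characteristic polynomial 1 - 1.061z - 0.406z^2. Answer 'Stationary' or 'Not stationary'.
\text{Not stationary}

The AR(p) characteristic polynomial is P(z) = 1 - 1.061z - 0.406z^2.
Stationarity requires all roots to lie outside the unit circle, i.e. |z| > 1 for every root.
Set 1 + (-1.061) z + (-0.406) z^2 = 0, i.e. a z^2 + b z + c = 0 with a = -0.406, b = -1.061, c = 1.
Discriminant D = b^2 - 4ac = (-1.061)^2 - 4*(-0.406)*1 = 1.125721 - (-1.624) = 2.749721.
D >= 0, so the roots are real: z = (-b +/- sqrt(D)) / (2a) = (1.061 +/- 1.658228) / (-0.812).
  z_1 = (1.061 + 1.658228) / (-0.812) = -3.3488,   |z_1| = 3.3488.
  z_2 = (1.061 - 1.658228) / (-0.812) = 0.7355,   |z_2| = 0.7355.
Moduli of all roots: 3.3488, 0.7355.
All moduli strictly greater than 1? No.
Verdict: Not stationary.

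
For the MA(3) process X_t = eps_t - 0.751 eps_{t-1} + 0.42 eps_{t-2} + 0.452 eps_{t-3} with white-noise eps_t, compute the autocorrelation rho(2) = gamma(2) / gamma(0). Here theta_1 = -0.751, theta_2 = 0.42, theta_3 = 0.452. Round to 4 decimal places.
\rho(2) = 0.0414

For an MA(q) process with theta_0 = 1, the autocovariance is
  gamma(k) = sigma^2 * sum_{i=0..q-k} theta_i * theta_{i+k},
and rho(k) = gamma(k) / gamma(0). Sigma^2 cancels.
  numerator   = (1)*(0.42) + (-0.751)*(0.452) = 0.080548.
  denominator = (1)^2 + (-0.751)^2 + (0.42)^2 + (0.452)^2 = 1.944705.
  rho(2) = 0.080548 / 1.944705 = 0.0414.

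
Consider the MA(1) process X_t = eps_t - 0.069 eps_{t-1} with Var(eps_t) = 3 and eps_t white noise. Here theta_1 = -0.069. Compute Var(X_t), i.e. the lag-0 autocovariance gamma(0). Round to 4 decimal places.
\gamma(0) = 3.0143

For an MA(q) process X_t = eps_t + sum_i theta_i eps_{t-i} with
Var(eps_t) = sigma^2, the variance is
  gamma(0) = sigma^2 * (1 + sum_i theta_i^2).
  sum_i theta_i^2 = (-0.069)^2 = 0.004761.
  gamma(0) = 3 * (1 + 0.004761) = 3 * 1.004761 = 3.014283, which rounds to 3.0143.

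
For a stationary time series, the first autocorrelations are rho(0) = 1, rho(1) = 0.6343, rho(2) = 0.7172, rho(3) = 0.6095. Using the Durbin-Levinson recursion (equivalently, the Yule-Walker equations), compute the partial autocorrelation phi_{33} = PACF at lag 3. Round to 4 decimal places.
\phi_{33} = 0.1391

The PACF at lag k is phi_{kk}, the last component of the solution
to the Yule-Walker system G_k phi = r_k where
  (G_k)_{ij} = rho(|i - j|), (r_k)_i = rho(i), i,j = 1..k.
Equivalently, Durbin-Levinson gives phi_{kk} iteratively:
  phi_{11} = rho(1)
  phi_{kk} = [rho(k) - sum_{j=1..k-1} phi_{k-1,j} rho(k-j)]
            / [1 - sum_{j=1..k-1} phi_{k-1,j} rho(j)],
  phi_{k,j} = phi_{k-1,j} - phi_{kk} phi_{k-1,k-j},  j = 1..k-1.
Step k = 1:
  phi_11 = rho(1) = 0.6343.
Step k = 2:
  phi_22 = [rho(2) - phi_11 rho(1)] / [1 - phi_11 rho(1)] = [0.7172 - (0.6343)(0.6343)] / [1 - (0.6343)(0.6343)]
         = 0.31486351 / 0.59766351 = 0.526824.
  Update: phi_21 = phi_11 - phi_22 phi_11 = 0.6343 - (0.526824)(0.6343) = 0.300136.
Step k = 3:
  phi_33 = [rho(3) - phi_21 rho(2) - phi_22 rho(1)] / [1 - phi_21 rho(1) - phi_22 rho(2)]
    numerator   = 0.6095 - (0.300136)(0.7172) - (0.526824)(0.6343) = 0.06007832
    denominator = 1 - (0.300136)(0.6343) - (0.526824)(0.7172) = 0.43178584
  phi_33 = 0.06007832 / 0.43178584 = 0.1391.
Therefore phi_{33} = 0.1391.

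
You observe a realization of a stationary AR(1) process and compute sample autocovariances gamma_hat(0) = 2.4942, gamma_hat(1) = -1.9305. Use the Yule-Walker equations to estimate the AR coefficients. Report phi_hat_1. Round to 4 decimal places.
\hat\phi_{1} = -0.7740

The Yule-Walker equations for an AR(p) process read, in matrix form,
  Gamma_p phi = r_p,   with   (Gamma_p)_{ij} = gamma(|i - j|),
                       (r_p)_i = gamma(i),   i,j = 1..p.
Substitute the sample gammas (Toeplitz matrix and right-hand side of size 1):
  Gamma_p = [[2.4942]]
  r_p     = [-1.9305]
With p = 1 this is the single equation gamma(0) phi_1 = gamma(1):
  phi_hat_1 = gamma(1) / gamma(0) = -1.9305 / 2.4942 = -0.7740.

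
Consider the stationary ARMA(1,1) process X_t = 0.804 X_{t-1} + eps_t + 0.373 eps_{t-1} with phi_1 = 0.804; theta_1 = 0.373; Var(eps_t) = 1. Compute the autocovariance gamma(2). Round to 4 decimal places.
\gamma(2) = 3.4789

Multiply the model equation by X_{t-k} and take expectations. With theta_0 = psi_0 = 1 and psi_j the MA(infinity) weights, this gives
  gamma(k) - sum_i phi_i gamma(k-i) = c_k,
  c_k = sigma^2 * sum_{j=k..q} theta_j psi_{j-k}   (c_k = 0 for k > q),
using gamma(-m) = gamma(m).
psi-weights needed (psi_j = theta_j + sum_i phi_i psi_{j-i}):
  psi_1 = theta_1 + phi_1 = 0.373 + (0.804) = 1.177
Right-hand sides:
  c_0 = sigma^2 (1 + theta_1 psi_1) = 1 * (1 + (0.373)(1.177)) = 1 * 1.439021 = 1.439021
  c_1 = sigma^2 theta_1 = 1 * (0.373) = 0.373
  c_2 = 0
Equations for k = 0 and k = 1 (AR order 1):
  gamma(0) = phi_1 gamma(1) + c_0
  gamma(1) = phi_1 gamma(0) + c_1
Substituting the second into the first: gamma(0) (1 - phi_1^2) = c_0 + phi_1 c_1, so
  gamma(0) = (c_0 + phi_1 c_1) / (1 - phi_1^2) = (1.439021 + (0.804)(0.373)) / (1 - (0.804)^2) = 1.738913 / 0.353584 = 4.917963.
  gamma(1) = phi_1 gamma(0) + c_1 = (0.804)(4.917963) + (0.373) = 4.327042.
For k = 2 (> q): gamma(2) = phi_1 gamma(1) = (0.804)(4.327042) = 3.478942.
Therefore gamma(2) = 3.4789 (to 4 decimal places).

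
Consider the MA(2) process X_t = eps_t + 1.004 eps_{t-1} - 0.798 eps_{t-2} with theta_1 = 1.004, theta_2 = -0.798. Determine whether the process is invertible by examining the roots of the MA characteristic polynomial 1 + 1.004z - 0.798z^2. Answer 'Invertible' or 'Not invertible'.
\text{Not invertible}

The MA(q) characteristic polynomial is P(z) = 1 + 1.004z - 0.798z^2.
Invertibility requires all roots to lie outside the unit circle, i.e. |z| > 1 for every root.
Set 1 + (1.004) z + (-0.798) z^2 = 0, i.e. a z^2 + b z + c = 0 with a = -0.798, b = 1.004, c = 1.
Discriminant D = b^2 - 4ac = (1.004)^2 - 4*(-0.798)*1 = 1.008016 - (-3.192) = 4.200016.
D >= 0, so the roots are real: z = (-b +/- sqrt(D)) / (2a) = (-1.004 +/- 2.049394) / (-1.596).
  z_1 = (-1.004 + 2.049394) / (-1.596) = -0.655,   |z_1| = 0.655.
  z_2 = (-1.004 - 2.049394) / (-1.596) = 1.9132,   |z_2| = 1.9132.
Moduli of all roots: 0.6550, 1.9132.
All moduli strictly greater than 1? No.
Verdict: Not invertible.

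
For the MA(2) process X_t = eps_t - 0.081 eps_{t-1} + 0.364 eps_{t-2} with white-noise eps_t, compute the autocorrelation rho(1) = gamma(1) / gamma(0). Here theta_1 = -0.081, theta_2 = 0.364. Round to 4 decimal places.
\rho(1) = -0.0970

For an MA(q) process with theta_0 = 1, the autocovariance is
  gamma(k) = sigma^2 * sum_{i=0..q-k} theta_i * theta_{i+k},
and rho(k) = gamma(k) / gamma(0). Sigma^2 cancels.
  numerator   = (1)*(-0.081) + (-0.081)*(0.364) = -0.110484.
  denominator = (1)^2 + (-0.081)^2 + (0.364)^2 = 1.139057.
  rho(1) = -0.110484 / 1.139057 = -0.0970.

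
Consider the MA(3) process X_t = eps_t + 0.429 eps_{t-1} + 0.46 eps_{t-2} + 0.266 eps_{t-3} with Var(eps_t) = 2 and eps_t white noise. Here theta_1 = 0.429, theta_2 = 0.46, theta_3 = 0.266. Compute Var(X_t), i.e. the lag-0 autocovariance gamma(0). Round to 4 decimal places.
\gamma(0) = 2.9328

For an MA(q) process X_t = eps_t + sum_i theta_i eps_{t-i} with
Var(eps_t) = sigma^2, the variance is
  gamma(0) = sigma^2 * (1 + sum_i theta_i^2).
  sum_i theta_i^2 = (0.429)^2 + (0.46)^2 + (0.266)^2 = 0.184041 + 0.2116 + 0.070756 = 0.466397.
  gamma(0) = 2 * (1 + 0.466397) = 2 * 1.466397 = 2.932794, which rounds to 2.9328.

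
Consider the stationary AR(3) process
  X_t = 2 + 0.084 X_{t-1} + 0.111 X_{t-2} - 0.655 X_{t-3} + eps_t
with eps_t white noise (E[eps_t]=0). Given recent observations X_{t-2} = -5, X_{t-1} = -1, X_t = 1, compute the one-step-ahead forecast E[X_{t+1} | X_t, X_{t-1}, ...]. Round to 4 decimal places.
E[X_{t+1} \mid \mathcal F_t] = 5.2480

For an AR(p) model X_t = c + sum_i phi_i X_{t-i} + eps_t, the
one-step-ahead conditional mean is
  E[X_{t+1} | X_t, ...] = c + sum_i phi_i X_{t+1-i}.
Substitute known values:
  E[X_{t+1} | ...] = 2 + (0.084) * (1) + (0.111) * (-1) + (-0.655) * (-5)
                   = 5.2480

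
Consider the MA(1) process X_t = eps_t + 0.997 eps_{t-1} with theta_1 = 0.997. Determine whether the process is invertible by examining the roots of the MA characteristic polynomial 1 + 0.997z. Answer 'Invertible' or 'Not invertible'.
\text{Invertible}

The MA(q) characteristic polynomial is P(z) = 1 + 0.997z.
Invertibility requires all roots to lie outside the unit circle, i.e. |z| > 1 for every root.
This is linear in z: 1 + (0.997) z = 0  =>  z = -1/(0.997) = -1.003009,  |z| = 1.003009.
Moduli of all roots: 1.0030.
All moduli strictly greater than 1? Yes.
Verdict: Invertible.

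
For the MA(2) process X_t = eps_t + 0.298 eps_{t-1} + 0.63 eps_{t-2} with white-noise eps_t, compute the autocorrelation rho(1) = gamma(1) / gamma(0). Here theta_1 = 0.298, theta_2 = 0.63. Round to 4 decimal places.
\rho(1) = 0.3269

For an MA(q) process with theta_0 = 1, the autocovariance is
  gamma(k) = sigma^2 * sum_{i=0..q-k} theta_i * theta_{i+k},
and rho(k) = gamma(k) / gamma(0). Sigma^2 cancels.
  numerator   = (1)*(0.298) + (0.298)*(0.63) = 0.48574.
  denominator = (1)^2 + (0.298)^2 + (0.63)^2 = 1.485704.
  rho(1) = 0.48574 / 1.485704 = 0.3269.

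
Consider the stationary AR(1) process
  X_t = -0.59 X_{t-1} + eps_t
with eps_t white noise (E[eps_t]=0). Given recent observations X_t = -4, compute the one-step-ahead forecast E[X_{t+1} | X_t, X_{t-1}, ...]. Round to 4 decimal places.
E[X_{t+1} \mid \mathcal F_t] = 2.3600

For an AR(p) model X_t = c + sum_i phi_i X_{t-i} + eps_t, the
one-step-ahead conditional mean is
  E[X_{t+1} | X_t, ...] = c + sum_i phi_i X_{t+1-i}.
Substitute known values:
  E[X_{t+1} | ...] = (-0.59) * (-4)
                   = 2.3600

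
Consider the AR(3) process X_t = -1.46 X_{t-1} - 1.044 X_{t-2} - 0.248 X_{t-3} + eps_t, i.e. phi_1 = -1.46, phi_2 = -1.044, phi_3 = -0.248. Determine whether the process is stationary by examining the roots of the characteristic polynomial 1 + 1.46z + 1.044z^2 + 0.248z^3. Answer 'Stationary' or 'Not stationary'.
\text{Stationary}

The AR(p) characteristic polynomial is P(z) = 1 + 1.46z + 1.044z^2 + 0.248z^3.
Stationarity requires all roots to lie outside the unit circle, i.e. |z| > 1 for every root.
Degree 3: look for a simple real root z0 first, then factor out (1 - z/z0) and solve the remaining quadratic.
Testing z0 = -2.5: P(-2.5) = 1 + (1.46)(-2.5) + (1.044)(-2.5)^2 + (0.248)(-2.5)^3
  = 1 + (-3.65) + (6.525) + (-3.875) = 0.  So z_0 = -2.5 is a root, |z_0| = 2.5.
Divide out the factor (1 + 0.4 z) = (1 - z/z0) (since 1/z0 = -0.4):
  P(z) = (1 + 0.4 z)(1 + (1.06) z + (0.62) z^2)
  [check: z-coef 1.06 - (-0.4) = 1.46; z^2-coef 0.62 - (-0.4)(1.06) = 1.044; z^3-coef -(-0.4)(0.62) = 0.248.]
Remaining roots from the quadratic factor 1 + (1.06) z + (0.62) z^2:
  Set 1 + (1.06) z + (0.62) z^2 = 0, i.e. a z^2 + b z + c = 0 with a = 0.62, b = 1.06, c = 1.
  Discriminant D = b^2 - 4ac = (1.06)^2 - 4*(0.62)*1 = 1.1236 - (2.48) = -1.3564.
  D < 0, so the roots are the complex-conjugate pair z = (-b +/- i sqrt(-D)) / (2a) = -0.8548 +/- 0.9392i.
  For a conjugate pair |z|^2 = z * conj(z) = (product of roots) = c/a = 1/(0.62) = 1.612903, so |z| = sqrt(1.612903) = 1.27 for both roots.
Moduli of all roots: 2.5000, 1.2700, 1.2700.
All moduli strictly greater than 1? Yes.
Verdict: Stationary.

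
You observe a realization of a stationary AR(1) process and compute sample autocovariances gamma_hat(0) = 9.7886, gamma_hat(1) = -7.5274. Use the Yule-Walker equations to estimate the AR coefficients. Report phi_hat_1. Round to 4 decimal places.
\hat\phi_{1} = -0.7690

The Yule-Walker equations for an AR(p) process read, in matrix form,
  Gamma_p phi = r_p,   with   (Gamma_p)_{ij} = gamma(|i - j|),
                       (r_p)_i = gamma(i),   i,j = 1..p.
Substitute the sample gammas (Toeplitz matrix and right-hand side of size 1):
  Gamma_p = [[9.7886]]
  r_p     = [-7.5274]
With p = 1 this is the single equation gamma(0) phi_1 = gamma(1):
  phi_hat_1 = gamma(1) / gamma(0) = -7.5274 / 9.7886 = -0.7690.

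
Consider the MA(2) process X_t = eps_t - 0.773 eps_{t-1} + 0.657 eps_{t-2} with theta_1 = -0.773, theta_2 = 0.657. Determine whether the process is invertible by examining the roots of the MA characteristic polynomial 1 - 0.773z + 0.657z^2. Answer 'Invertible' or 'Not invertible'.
\text{Invertible}

The MA(q) characteristic polynomial is P(z) = 1 - 0.773z + 0.657z^2.
Invertibility requires all roots to lie outside the unit circle, i.e. |z| > 1 for every root.
Set 1 + (-0.773) z + (0.657) z^2 = 0, i.e. a z^2 + b z + c = 0 with a = 0.657, b = -0.773, c = 1.
Discriminant D = b^2 - 4ac = (-0.773)^2 - 4*(0.657)*1 = 0.597529 - (2.628) = -2.030471.
D < 0, so the roots are the complex-conjugate pair z = (-b +/- i sqrt(-D)) / (2a) = 0.5883 +/- 1.0844i.
For a conjugate pair |z|^2 = z * conj(z) = (product of roots) = c/a = 1/(0.657) = 1.52207, so |z| = sqrt(1.52207) = 1.2337 for both roots.
Moduli of all roots: 1.2337, 1.2337.
All moduli strictly greater than 1? Yes.
Verdict: Invertible.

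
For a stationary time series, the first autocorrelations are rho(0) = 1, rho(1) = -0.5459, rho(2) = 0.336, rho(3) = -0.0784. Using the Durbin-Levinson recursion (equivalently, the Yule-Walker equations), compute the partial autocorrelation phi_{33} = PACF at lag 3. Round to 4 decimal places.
\phi_{33} = 0.1781

The PACF at lag k is phi_{kk}, the last component of the solution
to the Yule-Walker system G_k phi = r_k where
  (G_k)_{ij} = rho(|i - j|), (r_k)_i = rho(i), i,j = 1..k.
Equivalently, Durbin-Levinson gives phi_{kk} iteratively:
  phi_{11} = rho(1)
  phi_{kk} = [rho(k) - sum_{j=1..k-1} phi_{k-1,j} rho(k-j)]
            / [1 - sum_{j=1..k-1} phi_{k-1,j} rho(j)],
  phi_{k,j} = phi_{k-1,j} - phi_{kk} phi_{k-1,k-j},  j = 1..k-1.
Step k = 1:
  phi_11 = rho(1) = -0.5459.
Step k = 2:
  phi_22 = [rho(2) - phi_11 rho(1)] / [1 - phi_11 rho(1)] = [0.336 - (-0.5459)(-0.5459)] / [1 - (-0.5459)(-0.5459)]
         = 0.03799319 / 0.70199319 = 0.054122.
  Update: phi_21 = phi_11 - phi_22 phi_11 = -0.5459 - (0.054122)(-0.5459) = -0.516355.
Step k = 3:
  phi_33 = [rho(3) - phi_21 rho(2) - phi_22 rho(1)] / [1 - phi_21 rho(1) - phi_22 rho(2)]
    numerator   = -0.0784 - (-0.516355)(0.336) - (0.054122)(-0.5459) = 0.12464037
    denominator = 1 - (-0.516355)(-0.5459) - (0.054122)(0.336) = 0.69993693
  phi_33 = 0.12464037 / 0.69993693 = 0.1781.
Therefore phi_{33} = 0.1781.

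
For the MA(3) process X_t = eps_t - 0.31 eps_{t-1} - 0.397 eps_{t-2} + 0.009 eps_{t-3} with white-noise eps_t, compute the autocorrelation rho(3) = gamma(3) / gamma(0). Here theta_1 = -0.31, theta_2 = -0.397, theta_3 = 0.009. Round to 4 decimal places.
\rho(3) = 0.0072

For an MA(q) process with theta_0 = 1, the autocovariance is
  gamma(k) = sigma^2 * sum_{i=0..q-k} theta_i * theta_{i+k},
and rho(k) = gamma(k) / gamma(0). Sigma^2 cancels.
  numerator   = (1)*(0.009) = 0.009.
  denominator = (1)^2 + (-0.31)^2 + (-0.397)^2 + (0.009)^2 = 1.25379.
  rho(3) = 0.009 / 1.25379 = 0.0072.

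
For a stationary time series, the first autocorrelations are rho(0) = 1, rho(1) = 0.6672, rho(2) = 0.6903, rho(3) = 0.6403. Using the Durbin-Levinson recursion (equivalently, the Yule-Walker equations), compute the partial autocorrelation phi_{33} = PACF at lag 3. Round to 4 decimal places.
\phi_{33} = 0.1981

The PACF at lag k is phi_{kk}, the last component of the solution
to the Yule-Walker system G_k phi = r_k where
  (G_k)_{ij} = rho(|i - j|), (r_k)_i = rho(i), i,j = 1..k.
Equivalently, Durbin-Levinson gives phi_{kk} iteratively:
  phi_{11} = rho(1)
  phi_{kk} = [rho(k) - sum_{j=1..k-1} phi_{k-1,j} rho(k-j)]
            / [1 - sum_{j=1..k-1} phi_{k-1,j} rho(j)],
  phi_{k,j} = phi_{k-1,j} - phi_{kk} phi_{k-1,k-j},  j = 1..k-1.
Step k = 1:
  phi_11 = rho(1) = 0.6672.
Step k = 2:
  phi_22 = [rho(2) - phi_11 rho(1)] / [1 - phi_11 rho(1)] = [0.6903 - (0.6672)(0.6672)] / [1 - (0.6672)(0.6672)]
         = 0.24514416 / 0.55484416 = 0.441825.
  Update: phi_21 = phi_11 - phi_22 phi_11 = 0.6672 - (0.441825)(0.6672) = 0.372414.
Step k = 3:
  phi_33 = [rho(3) - phi_21 rho(2) - phi_22 rho(1)] / [1 - phi_21 rho(1) - phi_22 rho(2)]
    numerator   = 0.6403 - (0.372414)(0.6903) - (0.441825)(0.6672) = 0.08843668
    denominator = 1 - (0.372414)(0.6672) - (0.441825)(0.6903) = 0.44653328
  phi_33 = 0.08843668 / 0.44653328 = 0.1981.
Therefore phi_{33} = 0.1981.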